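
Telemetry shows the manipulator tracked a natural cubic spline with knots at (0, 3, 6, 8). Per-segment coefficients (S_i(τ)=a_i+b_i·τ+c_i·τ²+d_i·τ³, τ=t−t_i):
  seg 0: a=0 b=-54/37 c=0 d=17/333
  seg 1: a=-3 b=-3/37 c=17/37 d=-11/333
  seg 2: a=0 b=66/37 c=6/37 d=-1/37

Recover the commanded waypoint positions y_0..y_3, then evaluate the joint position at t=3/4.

y_0=0 y_1=-3 y_2=0 y_3=4
S(3/4) = -2541/2368

y_0 = S_0(0) = a_0 = 0
y_1 = S_1(0) = a_1 = -3
y_2 = S_2(0) = a_2 = 0
y_3 = S_2(2) = 4
t_q=3/4 is in segment 0 (τ=3/4); S_0(τ)=-2541/2368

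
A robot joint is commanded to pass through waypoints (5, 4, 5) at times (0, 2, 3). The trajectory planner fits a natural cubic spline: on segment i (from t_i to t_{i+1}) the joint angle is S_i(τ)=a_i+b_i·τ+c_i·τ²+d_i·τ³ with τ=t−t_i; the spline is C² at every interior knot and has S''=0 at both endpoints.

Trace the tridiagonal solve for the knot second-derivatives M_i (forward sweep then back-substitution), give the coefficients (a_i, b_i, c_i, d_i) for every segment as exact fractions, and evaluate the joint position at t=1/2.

Δ: Δ0=-1/2, Δ1=1
row 1: diag=6, rhs=9; c'=1/6, d'=3/2
back: M1=3/2
M: M0=0, M1=3/2, M2=0
seg 0: a=5, c=M0/2=0, d=(M1−M0)/(6·2)=1/8, b=Δ0−h0·(2M0+M1)/6=-1
seg 1: a=4, c=M1/2=3/4, d=(M2−M1)/(6·1)=-1/4, b=Δ1−h1·(2M1+M2)/6=1/2
t_q=1/2 → seg 0, τ=1/2; S=5+-1·τ+0·τ²+1/8·τ³=289/64

  seg 0: a=5 b=-1 c=0 d=1/8
  seg 1: a=4 b=1/2 c=3/4 d=-1/4
S(1/2) = 289/64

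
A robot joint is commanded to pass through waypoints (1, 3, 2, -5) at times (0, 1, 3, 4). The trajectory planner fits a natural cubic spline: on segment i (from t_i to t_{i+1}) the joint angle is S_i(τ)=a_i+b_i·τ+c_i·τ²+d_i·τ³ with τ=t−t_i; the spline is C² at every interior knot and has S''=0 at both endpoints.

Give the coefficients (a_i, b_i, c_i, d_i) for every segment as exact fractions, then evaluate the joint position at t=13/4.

Δ: Δ0=2, Δ1=-1/2, Δ2=-7
row 1: diag=6, rhs=-15; c'=1/3, d'=-5/2
row 2: denom=6−2·1/3=16/3; d'=(-39−2·-5/2)/(16/3)=-51/8
back: M2=-51/8
back: M1=-5/2−1/3·-51/8=-3/8
M: M0=0, M1=-3/8, M2=-51/8, M3=0
seg 0: a=1, c=M0/2=0, d=(M1−M0)/(6·1)=-1/16, b=Δ0−h0·(2M0+M1)/6=33/16
seg 1: a=3, c=M1/2=-3/16, d=(M2−M1)/(6·2)=-1/2, b=Δ1−h1·(2M1+M2)/6=15/8
seg 2: a=2, c=M2/2=-51/16, d=(M3−M2)/(6·1)=17/16, b=Δ2−h2·(2M2+M3)/6=-39/8
t_q=13/4 → seg 2, τ=1/4; S=2+-39/8·τ+-51/16·τ²+17/16·τ³=613/1024

  seg 0: a=1 b=33/16 c=0 d=-1/16
  seg 1: a=3 b=15/8 c=-3/16 d=-1/2
  seg 2: a=2 b=-39/8 c=-51/16 d=17/16
S(13/4) = 613/1024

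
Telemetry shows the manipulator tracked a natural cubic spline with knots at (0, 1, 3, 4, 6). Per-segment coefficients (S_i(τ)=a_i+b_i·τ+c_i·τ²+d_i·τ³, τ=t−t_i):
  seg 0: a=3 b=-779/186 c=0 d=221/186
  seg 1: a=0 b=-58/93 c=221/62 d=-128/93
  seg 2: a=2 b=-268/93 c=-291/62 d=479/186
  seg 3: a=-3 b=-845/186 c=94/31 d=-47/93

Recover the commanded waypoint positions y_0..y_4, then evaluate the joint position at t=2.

y_0 = S_0(0) = a_0 = 3
y_1 = S_1(0) = a_1 = 0
y_2 = S_2(0) = a_2 = 2
y_3 = S_3(0) = a_3 = -3
y_4 = S_3(2) = -4
t_q=2 is in segment 1 (τ=1); S_1(τ)=97/62

y_0=3 y_1=0 y_2=2 y_3=-3 y_4=-4
S(2) = 97/62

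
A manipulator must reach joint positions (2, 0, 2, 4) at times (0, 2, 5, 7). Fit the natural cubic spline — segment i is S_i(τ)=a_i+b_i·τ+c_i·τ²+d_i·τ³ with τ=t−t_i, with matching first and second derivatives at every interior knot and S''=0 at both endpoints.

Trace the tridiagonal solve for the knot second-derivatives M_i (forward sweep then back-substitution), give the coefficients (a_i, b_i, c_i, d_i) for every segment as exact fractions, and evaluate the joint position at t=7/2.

Δ: Δ0=-1, Δ1=2/3, Δ2=1
row 1: diag=10, rhs=10; c'=3/10, d'=1
row 2: denom=10−3·3/10=91/10; d'=(2−3·1)/(91/10)=-10/91
back: M2=-10/91
back: M1=1−3/10·-10/91=94/91
M: M0=0, M1=94/91, M2=-10/91, M3=0
seg 0: a=2, c=M0/2=0, d=(M1−M0)/(6·2)=47/546, b=Δ0−h0·(2M0+M1)/6=-367/273
seg 1: a=0, c=M1/2=47/91, d=(M2−M1)/(6·3)=-4/63, b=Δ1−h1·(2M1+M2)/6=-85/273
seg 2: a=2, c=M2/2=-5/91, d=(M3−M2)/(6·2)=5/546, b=Δ2−h2·(2M2+M3)/6=293/273
t_q=7/2 → seg 1, τ=3/2; S=0+-85/273·τ+47/91·τ²+-4/63·τ³=25/52

  seg 0: a=2 b=-367/273 c=0 d=47/546
  seg 1: a=0 b=-85/273 c=47/91 d=-4/63
  seg 2: a=2 b=293/273 c=-5/91 d=5/546
S(7/2) = 25/52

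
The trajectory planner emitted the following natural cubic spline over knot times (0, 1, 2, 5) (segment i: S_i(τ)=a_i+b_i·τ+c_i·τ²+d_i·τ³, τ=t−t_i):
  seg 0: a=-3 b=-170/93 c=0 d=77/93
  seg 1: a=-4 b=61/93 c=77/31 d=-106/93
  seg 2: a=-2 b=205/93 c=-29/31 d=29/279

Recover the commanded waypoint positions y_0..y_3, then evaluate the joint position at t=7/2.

y_0 = S_0(0) = a_0 = -3
y_1 = S_1(0) = a_1 = -4
y_2 = S_2(0) = a_2 = -2
y_3 = S_2(3) = -1
t_q=7/2 is in segment 2 (τ=3/2); S_2(τ)=-111/248

y_0=-3 y_1=-4 y_2=-2 y_3=-1
S(7/2) = -111/248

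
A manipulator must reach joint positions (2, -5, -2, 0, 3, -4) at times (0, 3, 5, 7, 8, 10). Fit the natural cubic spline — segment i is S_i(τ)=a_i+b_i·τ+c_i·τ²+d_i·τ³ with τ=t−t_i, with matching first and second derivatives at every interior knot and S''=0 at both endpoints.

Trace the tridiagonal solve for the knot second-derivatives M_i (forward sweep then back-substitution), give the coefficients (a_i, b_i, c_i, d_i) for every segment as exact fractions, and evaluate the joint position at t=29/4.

  seg 0: a=2 b=-26753/7260 c=0 d=3271/21780
  seg 1: a=-5 b=1343/3630 c=3271/2420 d=-5711/14520
  seg 2: a=-2 b=1918/1815 c=-122/121 d=3557/7260
  seg 3: a=0 b=479/165 c=2337/1210 d=-6659/3630
  seg 4: a=3 b=4583/3630 c=-2161/605 d=2161/3630
S(29/4) = 63331/77440

Δ: Δ0=-7/3, Δ1=3/2, Δ2=1, Δ3=3, Δ4=-7/2
row 1: diag=10, rhs=23; c'=1/5, d'=23/10
row 2: denom=8−2·1/5=38/5; d'=(-3−2·23/10)/(38/5)=-1
row 3: denom=6−2·5/19=104/19; d'=(12−2·-1)/(104/19)=133/52
row 4: denom=6−1·19/104=605/104; d'=(-39−1·133/52)/(605/104)=-4322/605
back: M4=-4322/605
back: M3=133/52−19/104·-4322/605=2337/605
back: M2=-1−5/19·2337/605=-244/121
back: M1=23/10−1/5·-244/121=3271/1210
M: M0=0, M1=3271/1210, M2=-244/121, M3=2337/605, M4=-4322/605, M5=0
seg 0: a=2, c=M0/2=0, d=(M1−M0)/(6·3)=3271/21780, b=Δ0−h0·(2M0+M1)/6=-26753/7260
seg 1: a=-5, c=M1/2=3271/2420, d=(M2−M1)/(6·2)=-5711/14520, b=Δ1−h1·(2M1+M2)/6=1343/3630
seg 2: a=-2, c=M2/2=-122/121, d=(M3−M2)/(6·2)=3557/7260, b=Δ2−h2·(2M2+M3)/6=1918/1815
seg 3: a=0, c=M3/2=2337/1210, d=(M4−M3)/(6·1)=-6659/3630, b=Δ3−h3·(2M3+M4)/6=479/165
seg 4: a=3, c=M4/2=-2161/605, d=(M5−M4)/(6·2)=2161/3630, b=Δ4−h4·(2M4+M5)/6=4583/3630
t_q=29/4 → seg 3, τ=1/4; S=0+479/165·τ+2337/1210·τ²+-6659/3630·τ³=63331/77440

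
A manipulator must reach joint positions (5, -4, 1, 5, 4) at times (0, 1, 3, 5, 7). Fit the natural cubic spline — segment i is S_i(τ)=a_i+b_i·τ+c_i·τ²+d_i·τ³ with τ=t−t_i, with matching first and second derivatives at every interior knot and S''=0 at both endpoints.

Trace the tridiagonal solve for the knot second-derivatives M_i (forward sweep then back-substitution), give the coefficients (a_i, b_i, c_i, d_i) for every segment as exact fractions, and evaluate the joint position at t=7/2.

  seg 0: a=5 b=-455/41 c=0 d=86/41
  seg 1: a=-4 b=-197/41 c=258/41 d=-433/328
  seg 2: a=1 b=371/82 c=-267/164 d=15/82
  seg 3: a=5 b=17/82 c=-87/164 d=29/328
S(7/2) = 118/41

Δ: Δ0=-9, Δ1=5/2, Δ2=2, Δ3=-1/2
row 1: diag=6, rhs=69; c'=1/3, d'=23/2
row 2: denom=8−2·1/3=22/3; d'=(-3−2·23/2)/(22/3)=-39/11
row 3: denom=8−2·3/11=82/11; d'=(-15−2·-39/11)/(82/11)=-87/82
back: M3=-87/82
back: M2=-39/11−3/11·-87/82=-267/82
back: M1=23/2−1/3·-267/82=516/41
M: M0=0, M1=516/41, M2=-267/82, M3=-87/82, M4=0
seg 0: a=5, c=M0/2=0, d=(M1−M0)/(6·1)=86/41, b=Δ0−h0·(2M0+M1)/6=-455/41
seg 1: a=-4, c=M1/2=258/41, d=(M2−M1)/(6·2)=-433/328, b=Δ1−h1·(2M1+M2)/6=-197/41
seg 2: a=1, c=M2/2=-267/164, d=(M3−M2)/(6·2)=15/82, b=Δ2−h2·(2M2+M3)/6=371/82
seg 3: a=5, c=M3/2=-87/164, d=(M4−M3)/(6·2)=29/328, b=Δ3−h3·(2M3+M4)/6=17/82
t_q=7/2 → seg 2, τ=1/2; S=1+371/82·τ+-267/164·τ²+15/82·τ³=118/41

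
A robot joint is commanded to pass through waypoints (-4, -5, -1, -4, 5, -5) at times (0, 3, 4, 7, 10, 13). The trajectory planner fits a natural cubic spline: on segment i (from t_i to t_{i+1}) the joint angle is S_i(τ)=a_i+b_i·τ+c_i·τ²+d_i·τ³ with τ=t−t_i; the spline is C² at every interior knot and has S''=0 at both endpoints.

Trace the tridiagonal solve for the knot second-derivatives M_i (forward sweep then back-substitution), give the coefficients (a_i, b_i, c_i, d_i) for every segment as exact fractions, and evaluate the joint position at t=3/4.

Δ: Δ0=-1/3, Δ1=4, Δ2=-1, Δ3=3, Δ4=-10/3
row 1: diag=8, rhs=26; c'=1/8, d'=13/4
row 2: denom=8−1·1/8=63/8; d'=(-30−1·13/4)/(63/8)=-38/9
row 3: denom=12−3·8/21=76/7; d'=(24−3·-38/9)/(76/7)=385/114
row 4: denom=12−3·21/76=849/76; d'=(-38−3·385/114)/(849/76)=-3658/849
back: M4=-3658/849
back: M3=385/114−21/76·-3658/849=3878/849
back: M2=-38/9−8/21·3878/849=-5062/849
back: M1=13/4−1/8·-5062/849=3392/849
M: M0=0, M1=3392/849, M2=-5062/849, M3=3878/849, M4=-3658/849, M5=0
seg 0: a=-4, c=M0/2=0, d=(M1−M0)/(6·3)=1696/7641, b=Δ0−h0·(2M0+M1)/6=-1979/849
seg 1: a=-5, c=M1/2=1696/849, d=(M2−M1)/(6·1)=-1409/849, b=Δ1−h1·(2M1+M2)/6=3109/849
seg 2: a=-1, c=M2/2=-2531/849, d=(M3−M2)/(6·3)=1490/2547, b=Δ2−h2·(2M2+M3)/6=758/283
seg 3: a=-4, c=M3/2=1939/849, d=(M4−M3)/(6·3)=-1256/2547, b=Δ3−h3·(2M3+M4)/6=166/283
seg 4: a=5, c=M4/2=-1829/849, d=(M5−M4)/(6·3)=1829/7641, b=Δ4−h4·(2M4+M5)/6=276/283
t_q=3/4 → seg 0, τ=3/4; S=-4+-1979/849·τ+0·τ²+1696/7641·τ³=-6401/1132

  seg 0: a=-4 b=-1979/849 c=0 d=1696/7641
  seg 1: a=-5 b=3109/849 c=1696/849 d=-1409/849
  seg 2: a=-1 b=758/283 c=-2531/849 d=1490/2547
  seg 3: a=-4 b=166/283 c=1939/849 d=-1256/2547
  seg 4: a=5 b=276/283 c=-1829/849 d=1829/7641
S(3/4) = -6401/1132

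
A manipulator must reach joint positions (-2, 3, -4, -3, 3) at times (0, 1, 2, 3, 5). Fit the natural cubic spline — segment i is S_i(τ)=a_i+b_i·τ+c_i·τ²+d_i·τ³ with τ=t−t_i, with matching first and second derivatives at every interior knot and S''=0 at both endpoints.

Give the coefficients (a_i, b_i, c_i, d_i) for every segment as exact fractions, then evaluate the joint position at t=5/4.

Δ: Δ0=5, Δ1=-7, Δ2=1, Δ3=3
row 1: diag=4, rhs=-72; c'=1/4, d'=-18
row 2: denom=4−1·1/4=15/4; d'=(48−1·-18)/(15/4)=88/5
row 3: denom=6−1·4/15=86/15; d'=(12−1·88/5)/(86/15)=-42/43
back: M3=-42/43
back: M2=88/5−4/15·-42/43=768/43
back: M1=-18−1/4·768/43=-966/43
M: M0=0, M1=-966/43, M2=768/43, M3=-42/43, M4=0
seg 0: a=-2, c=M0/2=0, d=(M1−M0)/(6·1)=-161/43, b=Δ0−h0·(2M0+M1)/6=376/43
seg 1: a=3, c=M1/2=-483/43, d=(M2−M1)/(6·1)=289/43, b=Δ1−h1·(2M1+M2)/6=-107/43
seg 2: a=-4, c=M2/2=384/43, d=(M3−M2)/(6·1)=-135/43, b=Δ2−h2·(2M2+M3)/6=-206/43
seg 3: a=-3, c=M3/2=-21/43, d=(M4−M3)/(6·2)=7/86, b=Δ3−h3·(2M3+M4)/6=157/43
t_q=5/4 → seg 1, τ=1/4; S=3+-107/43·τ+-483/43·τ²+289/43·τ³=4901/2752

  seg 0: a=-2 b=376/43 c=0 d=-161/43
  seg 1: a=3 b=-107/43 c=-483/43 d=289/43
  seg 2: a=-4 b=-206/43 c=384/43 d=-135/43
  seg 3: a=-3 b=157/43 c=-21/43 d=7/86
S(5/4) = 4901/2752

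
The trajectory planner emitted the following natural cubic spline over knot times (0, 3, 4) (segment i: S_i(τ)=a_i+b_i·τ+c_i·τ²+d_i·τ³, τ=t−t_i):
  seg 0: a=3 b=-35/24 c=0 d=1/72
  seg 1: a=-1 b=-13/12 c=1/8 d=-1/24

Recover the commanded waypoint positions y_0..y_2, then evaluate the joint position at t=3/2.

y_0 = S_0(0) = a_0 = 3
y_1 = S_1(0) = a_1 = -1
y_2 = S_1(1) = -2
t_q=3/2 is in segment 0 (τ=3/2); S_0(τ)=55/64

y_0=3 y_1=-1 y_2=-2
S(3/2) = 55/64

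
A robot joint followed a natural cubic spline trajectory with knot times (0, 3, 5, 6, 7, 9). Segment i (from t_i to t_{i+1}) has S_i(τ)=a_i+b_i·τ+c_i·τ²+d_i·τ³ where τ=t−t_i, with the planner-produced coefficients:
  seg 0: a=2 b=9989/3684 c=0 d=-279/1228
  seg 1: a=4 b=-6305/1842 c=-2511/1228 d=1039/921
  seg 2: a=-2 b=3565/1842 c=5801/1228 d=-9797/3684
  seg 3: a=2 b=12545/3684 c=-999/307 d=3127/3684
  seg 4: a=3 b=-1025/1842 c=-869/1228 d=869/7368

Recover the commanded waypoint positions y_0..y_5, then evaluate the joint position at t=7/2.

y_0 = S_0(0) = a_0 = 2
y_1 = S_1(0) = a_1 = 4
y_2 = S_2(0) = a_2 = -2
y_3 = S_3(0) = a_3 = 2
y_4 = S_4(0) = a_4 = 3
y_5 = S_4(2) = 0
t_q=7/2 is in segment 1 (τ=1/2); S_1(τ)=9423/4912

y_0=2 y_1=4 y_2=-2 y_3=2 y_4=3 y_5=0
S(7/2) = 9423/4912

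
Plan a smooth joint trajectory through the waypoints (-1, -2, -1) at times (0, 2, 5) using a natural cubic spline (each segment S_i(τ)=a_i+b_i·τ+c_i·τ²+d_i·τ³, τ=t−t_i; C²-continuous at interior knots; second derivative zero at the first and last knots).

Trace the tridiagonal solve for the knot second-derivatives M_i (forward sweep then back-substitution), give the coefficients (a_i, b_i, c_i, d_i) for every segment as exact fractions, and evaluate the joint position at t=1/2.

Δ: Δ0=-1/2, Δ1=1/3
row 1: diag=10, rhs=5; c'=3/10, d'=1/2
back: M1=1/2
M: M0=0, M1=1/2, M2=0
seg 0: a=-1, c=M0/2=0, d=(M1−M0)/(6·2)=1/24, b=Δ0−h0·(2M0+M1)/6=-2/3
seg 1: a=-2, c=M1/2=1/4, d=(M2−M1)/(6·3)=-1/36, b=Δ1−h1·(2M1+M2)/6=-1/6
t_q=1/2 → seg 0, τ=1/2; S=-1+-2/3·τ+0·τ²+1/24·τ³=-85/64

  seg 0: a=-1 b=-2/3 c=0 d=1/24
  seg 1: a=-2 b=-1/6 c=1/4 d=-1/36
S(1/2) = -85/64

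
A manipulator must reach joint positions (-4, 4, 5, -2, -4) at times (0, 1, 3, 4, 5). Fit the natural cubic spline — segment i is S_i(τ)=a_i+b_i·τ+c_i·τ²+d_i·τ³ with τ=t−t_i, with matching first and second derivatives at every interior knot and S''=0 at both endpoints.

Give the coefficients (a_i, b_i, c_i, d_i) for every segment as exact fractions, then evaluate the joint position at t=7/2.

Δ: Δ0=8, Δ1=1/2, Δ2=-7, Δ3=-2
row 1: diag=6, rhs=-45; c'=1/3, d'=-15/2
row 2: denom=6−2·1/3=16/3; d'=(-45−2·-15/2)/(16/3)=-45/8
row 3: denom=4−1·3/16=61/16; d'=(30−1·-45/8)/(61/16)=570/61
back: M3=570/61
back: M2=-45/8−3/16·570/61=-450/61
back: M1=-15/2−1/3·-450/61=-615/122
M: M0=0, M1=-615/122, M2=-450/61, M3=570/61, M4=0
seg 0: a=-4, c=M0/2=0, d=(M1−M0)/(6·1)=-205/244, b=Δ0−h0·(2M0+M1)/6=2157/244
seg 1: a=4, c=M1/2=-615/244, d=(M2−M1)/(6·2)=-95/488, b=Δ1−h1·(2M1+M2)/6=771/122
seg 2: a=5, c=M2/2=-225/61, d=(M3−M2)/(6·1)=170/61, b=Δ2−h2·(2M2+M3)/6=-372/61
seg 3: a=-2, c=M3/2=285/61, d=(M4−M3)/(6·1)=-95/61, b=Δ3−h3·(2M3+M4)/6=-312/61
t_q=7/2 → seg 2, τ=1/2; S=5+-372/61·τ+-225/61·τ²+170/61·τ³=84/61

  seg 0: a=-4 b=2157/244 c=0 d=-205/244
  seg 1: a=4 b=771/122 c=-615/244 d=-95/488
  seg 2: a=5 b=-372/61 c=-225/61 d=170/61
  seg 3: a=-2 b=-312/61 c=285/61 d=-95/61
S(7/2) = 84/61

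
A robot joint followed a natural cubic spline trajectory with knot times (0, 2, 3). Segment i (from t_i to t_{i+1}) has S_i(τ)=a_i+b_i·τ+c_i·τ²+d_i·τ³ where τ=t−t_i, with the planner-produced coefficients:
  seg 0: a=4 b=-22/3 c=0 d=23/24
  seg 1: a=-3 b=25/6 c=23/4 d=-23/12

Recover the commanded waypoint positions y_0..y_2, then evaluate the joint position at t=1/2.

y_0=4 y_1=-3 y_2=5
S(1/2) = 29/64

y_0 = S_0(0) = a_0 = 4
y_1 = S_1(0) = a_1 = -3
y_2 = S_1(1) = 5
t_q=1/2 is in segment 0 (τ=1/2); S_0(τ)=29/64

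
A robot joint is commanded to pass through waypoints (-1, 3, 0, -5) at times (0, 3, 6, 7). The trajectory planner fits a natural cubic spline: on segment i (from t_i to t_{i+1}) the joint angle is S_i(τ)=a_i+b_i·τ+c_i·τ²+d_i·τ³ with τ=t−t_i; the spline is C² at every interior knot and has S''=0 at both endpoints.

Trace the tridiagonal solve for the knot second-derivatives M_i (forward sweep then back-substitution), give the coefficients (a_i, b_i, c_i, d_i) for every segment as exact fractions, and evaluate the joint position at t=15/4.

Δ: Δ0=4/3, Δ1=-1, Δ2=-5
row 1: diag=12, rhs=-14; c'=1/4, d'=-7/6
row 2: denom=8−3·1/4=29/4; d'=(-24−3·-7/6)/(29/4)=-82/29
back: M2=-82/29
back: M1=-7/6−1/4·-82/29=-40/87
M: M0=0, M1=-40/87, M2=-82/29, M3=0
seg 0: a=-1, c=M0/2=0, d=(M1−M0)/(6·3)=-20/783, b=Δ0−h0·(2M0+M1)/6=136/87
seg 1: a=3, c=M1/2=-20/87, d=(M2−M1)/(6·3)=-103/783, b=Δ1−h1·(2M1+M2)/6=76/87
seg 2: a=0, c=M2/2=-41/29, d=(M3−M2)/(6·1)=41/87, b=Δ2−h2·(2M2+M3)/6=-353/87
t_q=15/4 → seg 1, τ=3/4; S=3+76/87·τ+-20/87·τ²+-103/783·τ³=6441/1856

  seg 0: a=-1 b=136/87 c=0 d=-20/783
  seg 1: a=3 b=76/87 c=-20/87 d=-103/783
  seg 2: a=0 b=-353/87 c=-41/29 d=41/87
S(15/4) = 6441/1856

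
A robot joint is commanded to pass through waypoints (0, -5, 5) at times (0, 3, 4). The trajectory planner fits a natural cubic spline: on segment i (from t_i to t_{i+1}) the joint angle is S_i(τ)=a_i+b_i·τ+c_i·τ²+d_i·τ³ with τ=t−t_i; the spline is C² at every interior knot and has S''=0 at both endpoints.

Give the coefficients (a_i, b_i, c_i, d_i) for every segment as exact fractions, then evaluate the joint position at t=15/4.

Δ: Δ0=-5/3, Δ1=10
row 1: diag=8, rhs=70; c'=1/8, d'=35/4
back: M1=35/4
M: M0=0, M1=35/4, M2=0
seg 0: a=0, c=M0/2=0, d=(M1−M0)/(6·3)=35/72, b=Δ0−h0·(2M0+M1)/6=-145/24
seg 1: a=-5, c=M1/2=35/8, d=(M2−M1)/(6·1)=-35/24, b=Δ1−h1·(2M1+M2)/6=85/12
t_q=15/4 → seg 1, τ=3/4; S=-5+85/12·τ+35/8·τ²+-35/24·τ³=1105/512

  seg 0: a=0 b=-145/24 c=0 d=35/72
  seg 1: a=-5 b=85/12 c=35/8 d=-35/24
S(15/4) = 1105/512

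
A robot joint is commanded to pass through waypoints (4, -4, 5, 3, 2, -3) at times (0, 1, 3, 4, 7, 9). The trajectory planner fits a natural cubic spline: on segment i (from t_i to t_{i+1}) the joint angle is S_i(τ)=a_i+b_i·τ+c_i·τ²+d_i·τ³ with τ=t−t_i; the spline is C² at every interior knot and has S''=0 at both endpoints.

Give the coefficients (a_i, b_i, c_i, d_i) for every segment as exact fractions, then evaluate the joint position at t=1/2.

Δ: Δ0=-8, Δ1=9/2, Δ2=-2, Δ3=-1/3, Δ4=-5/2
row 1: diag=6, rhs=75; c'=1/3, d'=25/2
row 2: denom=6−2·1/3=16/3; d'=(-39−2·25/2)/(16/3)=-12
row 3: denom=8−1·3/16=125/16; d'=(10−1·-12)/(125/16)=352/125
row 4: denom=10−3·48/125=1106/125; d'=(-13−3·352/125)/(1106/125)=-383/158
back: M4=-383/158
back: M3=352/125−48/125·-383/158=296/79
back: M2=-12−3/16·296/79=-2007/158
back: M1=25/2−1/3·-2007/158=1322/79
M: M0=0, M1=1322/79, M2=-2007/158, M3=296/79, M4=-383/158, M5=0
seg 0: a=4, c=M0/2=0, d=(M1−M0)/(6·1)=661/237, b=Δ0−h0·(2M0+M1)/6=-2557/237
seg 1: a=-4, c=M1/2=661/79, d=(M2−M1)/(6·2)=-4651/1896, b=Δ1−h1·(2M1+M2)/6=-574/237
seg 2: a=5, c=M2/2=-2007/316, d=(M3−M2)/(6·1)=2599/948, b=Δ2−h2·(2M2+M3)/6=763/474
seg 3: a=3, c=M3/2=148/79, d=(M4−M3)/(6·3)=-325/948, b=Δ3−h3·(2M3+M4)/6=-2719/948
seg 4: a=2, c=M4/2=-383/316, d=(M5−M4)/(6·2)=383/1896, b=Δ4−h4·(2M4+M5)/6=-419/474
t_q=1/2 → seg 0, τ=1/2; S=4+-2557/237·τ+0·τ²+661/237·τ³=-661/632

  seg 0: a=4 b=-2557/237 c=0 d=661/237
  seg 1: a=-4 b=-574/237 c=661/79 d=-4651/1896
  seg 2: a=5 b=763/474 c=-2007/316 d=2599/948
  seg 3: a=3 b=-2719/948 c=148/79 d=-325/948
  seg 4: a=2 b=-419/474 c=-383/316 d=383/1896
S(1/2) = -661/632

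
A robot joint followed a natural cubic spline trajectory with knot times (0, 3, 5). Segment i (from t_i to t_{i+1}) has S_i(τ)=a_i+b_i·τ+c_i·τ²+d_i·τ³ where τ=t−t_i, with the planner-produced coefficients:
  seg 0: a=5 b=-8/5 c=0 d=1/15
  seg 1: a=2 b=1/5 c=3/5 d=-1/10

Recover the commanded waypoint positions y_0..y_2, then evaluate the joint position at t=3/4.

y_0 = S_0(0) = a_0 = 5
y_1 = S_1(0) = a_1 = 2
y_2 = S_1(2) = 4
t_q=3/4 is in segment 0 (τ=3/4); S_0(τ)=245/64

y_0=5 y_1=2 y_2=4
S(3/4) = 245/64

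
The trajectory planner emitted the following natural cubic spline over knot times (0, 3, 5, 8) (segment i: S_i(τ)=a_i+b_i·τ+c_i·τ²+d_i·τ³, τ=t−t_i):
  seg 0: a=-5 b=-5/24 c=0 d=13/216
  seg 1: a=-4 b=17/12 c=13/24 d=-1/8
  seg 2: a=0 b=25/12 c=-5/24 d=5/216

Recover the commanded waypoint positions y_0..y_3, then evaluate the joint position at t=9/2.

y_0=-5 y_1=-4 y_2=0 y_3=5
S(9/2) = -69/64

y_0 = S_0(0) = a_0 = -5
y_1 = S_1(0) = a_1 = -4
y_2 = S_2(0) = a_2 = 0
y_3 = S_2(3) = 5
t_q=9/2 is in segment 1 (τ=3/2); S_1(τ)=-69/64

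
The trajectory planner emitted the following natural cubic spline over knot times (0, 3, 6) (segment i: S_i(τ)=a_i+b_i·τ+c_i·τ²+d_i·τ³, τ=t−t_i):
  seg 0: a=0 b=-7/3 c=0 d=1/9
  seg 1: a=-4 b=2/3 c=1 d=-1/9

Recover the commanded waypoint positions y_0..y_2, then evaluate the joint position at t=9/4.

y_0 = S_0(0) = a_0 = 0
y_1 = S_1(0) = a_1 = -4
y_2 = S_1(3) = 4
t_q=9/4 is in segment 0 (τ=9/4); S_0(τ)=-255/64

y_0=0 y_1=-4 y_2=4
S(9/4) = -255/64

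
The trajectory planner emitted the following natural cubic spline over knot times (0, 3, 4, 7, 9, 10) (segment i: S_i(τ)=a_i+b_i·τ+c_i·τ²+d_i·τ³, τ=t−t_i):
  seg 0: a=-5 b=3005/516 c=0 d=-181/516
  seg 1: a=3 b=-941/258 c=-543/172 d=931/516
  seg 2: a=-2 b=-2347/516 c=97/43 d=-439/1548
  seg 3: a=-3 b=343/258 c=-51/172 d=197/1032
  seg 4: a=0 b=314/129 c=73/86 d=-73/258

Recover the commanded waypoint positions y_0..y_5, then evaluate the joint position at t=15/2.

y_0 = S_0(0) = a_0 = -5
y_1 = S_1(0) = a_1 = 3
y_2 = S_2(0) = a_2 = -2
y_3 = S_3(0) = a_3 = -3
y_4 = S_4(0) = a_4 = 0
y_5 = S_4(1) = 3
t_q=15/2 is in segment 3 (τ=1/2); S_3(τ)=-6565/2752

y_0=-5 y_1=3 y_2=-2 y_3=-3 y_4=0 y_5=3
S(15/2) = -6565/2752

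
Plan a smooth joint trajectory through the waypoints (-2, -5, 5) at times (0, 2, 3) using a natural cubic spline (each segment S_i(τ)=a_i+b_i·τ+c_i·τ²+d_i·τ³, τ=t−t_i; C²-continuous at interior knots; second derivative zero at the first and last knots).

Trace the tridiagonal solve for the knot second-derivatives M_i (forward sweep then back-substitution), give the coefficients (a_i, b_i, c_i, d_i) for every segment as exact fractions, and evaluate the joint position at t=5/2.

  seg 0: a=-2 b=-16/3 c=0 d=23/24
  seg 1: a=-5 b=37/6 c=23/4 d=-23/12
S(5/2) = -23/32

Δ: Δ0=-3/2, Δ1=10
row 1: diag=6, rhs=69; c'=1/6, d'=23/2
back: M1=23/2
M: M0=0, M1=23/2, M2=0
seg 0: a=-2, c=M0/2=0, d=(M1−M0)/(6·2)=23/24, b=Δ0−h0·(2M0+M1)/6=-16/3
seg 1: a=-5, c=M1/2=23/4, d=(M2−M1)/(6·1)=-23/12, b=Δ1−h1·(2M1+M2)/6=37/6
t_q=5/2 → seg 1, τ=1/2; S=-5+37/6·τ+23/4·τ²+-23/12·τ³=-23/32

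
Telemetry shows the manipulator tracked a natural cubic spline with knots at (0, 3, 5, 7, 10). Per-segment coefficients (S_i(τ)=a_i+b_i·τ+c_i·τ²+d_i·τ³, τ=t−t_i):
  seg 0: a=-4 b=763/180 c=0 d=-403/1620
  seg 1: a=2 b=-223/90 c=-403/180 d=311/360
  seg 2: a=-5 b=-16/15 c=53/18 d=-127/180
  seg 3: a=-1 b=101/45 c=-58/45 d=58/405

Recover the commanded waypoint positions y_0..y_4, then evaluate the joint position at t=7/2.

y_0 = S_0(0) = a_0 = -4
y_1 = S_1(0) = a_1 = 2
y_2 = S_2(0) = a_2 = -5
y_3 = S_3(0) = a_3 = -1
y_4 = S_3(3) = -2
t_q=7/2 is in segment 1 (τ=1/2); S_1(τ)=99/320

y_0=-4 y_1=2 y_2=-5 y_3=-1 y_4=-2
S(7/2) = 99/320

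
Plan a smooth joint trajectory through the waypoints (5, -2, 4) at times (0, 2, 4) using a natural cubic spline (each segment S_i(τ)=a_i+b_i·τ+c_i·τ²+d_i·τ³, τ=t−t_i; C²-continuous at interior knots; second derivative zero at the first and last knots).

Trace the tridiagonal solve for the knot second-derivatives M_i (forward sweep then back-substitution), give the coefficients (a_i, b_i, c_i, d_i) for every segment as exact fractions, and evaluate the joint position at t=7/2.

  seg 0: a=5 b=-41/8 c=0 d=13/32
  seg 1: a=-2 b=-1/4 c=39/16 d=-13/32
S(7/2) = 445/256

Δ: Δ0=-7/2, Δ1=3
row 1: diag=8, rhs=39; c'=1/4, d'=39/8
back: M1=39/8
M: M0=0, M1=39/8, M2=0
seg 0: a=5, c=M0/2=0, d=(M1−M0)/(6·2)=13/32, b=Δ0−h0·(2M0+M1)/6=-41/8
seg 1: a=-2, c=M1/2=39/16, d=(M2−M1)/(6·2)=-13/32, b=Δ1−h1·(2M1+M2)/6=-1/4
t_q=7/2 → seg 1, τ=3/2; S=-2+-1/4·τ+39/16·τ²+-13/32·τ³=445/256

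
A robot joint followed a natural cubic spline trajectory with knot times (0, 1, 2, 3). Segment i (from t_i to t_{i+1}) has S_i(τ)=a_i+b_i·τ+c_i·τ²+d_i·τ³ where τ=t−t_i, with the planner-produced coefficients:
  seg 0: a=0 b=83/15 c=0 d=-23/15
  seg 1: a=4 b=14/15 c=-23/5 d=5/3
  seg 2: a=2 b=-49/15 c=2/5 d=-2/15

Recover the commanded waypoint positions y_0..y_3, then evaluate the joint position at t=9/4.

y_0 = S_0(0) = a_0 = 0
y_1 = S_1(0) = a_1 = 4
y_2 = S_2(0) = a_2 = 2
y_3 = S_2(1) = -1
t_q=9/4 is in segment 2 (τ=1/4); S_2(τ)=193/160

y_0=0 y_1=4 y_2=2 y_3=-1
S(9/4) = 193/160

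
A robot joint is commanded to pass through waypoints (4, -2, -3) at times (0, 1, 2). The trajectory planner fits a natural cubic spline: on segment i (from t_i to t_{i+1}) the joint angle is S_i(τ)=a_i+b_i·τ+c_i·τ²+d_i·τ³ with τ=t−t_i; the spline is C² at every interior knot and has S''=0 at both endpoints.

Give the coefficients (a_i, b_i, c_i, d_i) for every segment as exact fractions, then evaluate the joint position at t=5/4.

Δ: Δ0=-6, Δ1=-1
row 1: diag=4, rhs=30; c'=1/4, d'=15/2
back: M1=15/2
M: M0=0, M1=15/2, M2=0
seg 0: a=4, c=M0/2=0, d=(M1−M0)/(6·1)=5/4, b=Δ0−h0·(2M0+M1)/6=-29/4
seg 1: a=-2, c=M1/2=15/4, d=(M2−M1)/(6·1)=-5/4, b=Δ1−h1·(2M1+M2)/6=-7/2
t_q=5/4 → seg 1, τ=1/4; S=-2+-7/2·τ+15/4·τ²+-5/4·τ³=-681/256

  seg 0: a=4 b=-29/4 c=0 d=5/4
  seg 1: a=-2 b=-7/2 c=15/4 d=-5/4
S(5/4) = -681/256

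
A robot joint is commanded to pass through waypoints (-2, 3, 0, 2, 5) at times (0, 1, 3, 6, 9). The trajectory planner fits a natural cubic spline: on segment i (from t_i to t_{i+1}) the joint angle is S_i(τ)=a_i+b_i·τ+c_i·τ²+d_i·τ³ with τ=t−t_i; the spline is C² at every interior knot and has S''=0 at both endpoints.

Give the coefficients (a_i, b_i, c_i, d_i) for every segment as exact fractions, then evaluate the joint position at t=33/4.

Δ: Δ0=5, Δ1=-3/2, Δ2=2/3, Δ3=1
row 1: diag=6, rhs=-39; c'=1/3, d'=-13/2
row 2: denom=10−2·1/3=28/3; d'=(13−2·-13/2)/(28/3)=39/14
row 3: denom=12−3·9/28=309/28; d'=(2−3·39/14)/(309/28)=-178/309
back: M3=-178/309
back: M2=39/14−9/28·-178/309=306/103
back: M1=-13/2−1/3·306/103=-1543/206
M: M0=0, M1=-1543/206, M2=306/103, M3=-178/309, M4=0
seg 0: a=-2, c=M0/2=0, d=(M1−M0)/(6·1)=-1543/1236, b=Δ0−h0·(2M0+M1)/6=7723/1236
seg 1: a=3, c=M1/2=-1543/412, d=(M2−M1)/(6·2)=2155/2472, b=Δ1−h1·(2M1+M2)/6=1547/618
seg 2: a=0, c=M2/2=153/103, d=(M3−M2)/(6·3)=-548/2781, b=Δ2−h2·(2M2+M3)/6=-623/309
seg 3: a=2, c=M3/2=-89/309, d=(M4−M3)/(6·3)=89/2781, b=Δ3−h3·(2M3+M4)/6=487/309
t_q=33/4 → seg 3, τ=9/4; S=2+487/309·τ+-89/309·τ²+89/2781·τ³=29351/6592

  seg 0: a=-2 b=7723/1236 c=0 d=-1543/1236
  seg 1: a=3 b=1547/618 c=-1543/412 d=2155/2472
  seg 2: a=0 b=-623/309 c=153/103 d=-548/2781
  seg 3: a=2 b=487/309 c=-89/309 d=89/2781
S(33/4) = 29351/6592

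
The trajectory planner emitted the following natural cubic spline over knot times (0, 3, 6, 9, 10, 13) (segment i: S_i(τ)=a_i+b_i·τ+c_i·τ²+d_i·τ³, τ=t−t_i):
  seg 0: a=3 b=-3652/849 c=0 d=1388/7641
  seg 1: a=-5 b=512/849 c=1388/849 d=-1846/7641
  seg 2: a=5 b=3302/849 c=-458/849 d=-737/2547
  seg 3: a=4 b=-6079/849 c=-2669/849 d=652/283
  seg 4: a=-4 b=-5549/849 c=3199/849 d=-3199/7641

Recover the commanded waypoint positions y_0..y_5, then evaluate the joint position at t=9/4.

y_0=3 y_1=-5 y_2=5 y_3=4 y_4=-4 y_5=-1
S(9/4) = -20871/4528

y_0 = S_0(0) = a_0 = 3
y_1 = S_1(0) = a_1 = -5
y_2 = S_2(0) = a_2 = 5
y_3 = S_3(0) = a_3 = 4
y_4 = S_4(0) = a_4 = -4
y_5 = S_4(3) = -1
t_q=9/4 is in segment 0 (τ=9/4); S_0(τ)=-20871/4528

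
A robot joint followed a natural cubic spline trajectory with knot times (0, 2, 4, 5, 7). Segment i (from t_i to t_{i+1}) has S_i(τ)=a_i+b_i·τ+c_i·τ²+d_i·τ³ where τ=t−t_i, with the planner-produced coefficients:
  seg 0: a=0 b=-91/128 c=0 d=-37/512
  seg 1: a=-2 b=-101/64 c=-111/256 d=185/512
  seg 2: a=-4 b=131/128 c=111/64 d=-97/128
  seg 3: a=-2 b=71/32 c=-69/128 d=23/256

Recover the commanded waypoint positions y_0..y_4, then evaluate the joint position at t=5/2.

y_0=0 y_1=-2 y_2=-4 y_3=-2 y_4=1
S(5/2) = -11683/4096

y_0 = S_0(0) = a_0 = 0
y_1 = S_1(0) = a_1 = -2
y_2 = S_2(0) = a_2 = -4
y_3 = S_3(0) = a_3 = -2
y_4 = S_3(2) = 1
t_q=5/2 is in segment 1 (τ=1/2); S_1(τ)=-11683/4096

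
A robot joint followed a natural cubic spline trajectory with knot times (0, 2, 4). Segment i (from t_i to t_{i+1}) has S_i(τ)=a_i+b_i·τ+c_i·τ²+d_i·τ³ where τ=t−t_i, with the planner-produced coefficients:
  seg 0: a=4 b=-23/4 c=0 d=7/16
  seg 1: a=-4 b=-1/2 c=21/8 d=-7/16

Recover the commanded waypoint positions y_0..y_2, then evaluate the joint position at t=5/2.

y_0=4 y_1=-4 y_2=2
S(5/2) = -467/128

y_0 = S_0(0) = a_0 = 4
y_1 = S_1(0) = a_1 = -4
y_2 = S_1(2) = 2
t_q=5/2 is in segment 1 (τ=1/2); S_1(τ)=-467/128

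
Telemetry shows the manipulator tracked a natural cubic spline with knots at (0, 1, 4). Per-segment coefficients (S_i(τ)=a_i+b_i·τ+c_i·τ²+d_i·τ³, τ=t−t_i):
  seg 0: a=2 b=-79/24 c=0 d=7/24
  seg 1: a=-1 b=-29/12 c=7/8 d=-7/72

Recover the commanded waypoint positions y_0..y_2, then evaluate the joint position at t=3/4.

y_0=2 y_1=-1 y_2=-3
S(3/4) = -177/512

y_0 = S_0(0) = a_0 = 2
y_1 = S_1(0) = a_1 = -1
y_2 = S_1(3) = -3
t_q=3/4 is in segment 0 (τ=3/4); S_0(τ)=-177/512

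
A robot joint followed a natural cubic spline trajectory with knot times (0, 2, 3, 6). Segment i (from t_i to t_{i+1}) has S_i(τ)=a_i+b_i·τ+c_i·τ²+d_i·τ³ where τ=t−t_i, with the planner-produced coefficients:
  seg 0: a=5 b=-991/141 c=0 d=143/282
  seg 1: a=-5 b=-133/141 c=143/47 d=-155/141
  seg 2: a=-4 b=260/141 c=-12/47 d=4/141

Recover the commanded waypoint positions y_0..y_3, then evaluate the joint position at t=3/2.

y_0=5 y_1=-5 y_2=-4 y_3=0
S(3/2) = -2881/752

y_0 = S_0(0) = a_0 = 5
y_1 = S_1(0) = a_1 = -5
y_2 = S_2(0) = a_2 = -4
y_3 = S_2(3) = 0
t_q=3/2 is in segment 0 (τ=3/2); S_0(τ)=-2881/752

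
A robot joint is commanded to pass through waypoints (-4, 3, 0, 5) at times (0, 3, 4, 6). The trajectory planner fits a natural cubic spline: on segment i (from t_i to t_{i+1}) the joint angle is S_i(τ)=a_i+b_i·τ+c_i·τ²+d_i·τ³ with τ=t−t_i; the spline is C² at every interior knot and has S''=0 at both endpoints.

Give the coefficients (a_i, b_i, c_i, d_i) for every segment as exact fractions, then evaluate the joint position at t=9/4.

Δ: Δ0=7/3, Δ1=-3, Δ2=5/2
row 1: diag=8, rhs=-32; c'=1/8, d'=-4
row 2: denom=6−1·1/8=47/8; d'=(33−1·-4)/(47/8)=296/47
back: M2=296/47
back: M1=-4−1/8·296/47=-225/47
M: M0=0, M1=-225/47, M2=296/47, M3=0
seg 0: a=-4, c=M0/2=0, d=(M1−M0)/(6·3)=-25/94, b=Δ0−h0·(2M0+M1)/6=1333/282
seg 1: a=3, c=M1/2=-225/94, d=(M2−M1)/(6·1)=521/282, b=Δ1−h1·(2M1+M2)/6=-346/141
seg 2: a=0, c=M2/2=148/47, d=(M3−M2)/(6·2)=-74/141, b=Δ2−h2·(2M2+M3)/6=-479/282
t_q=9/4 → seg 0, τ=9/4; S=-4+1333/282·τ+0·τ²+-25/94·τ³=21695/6016

  seg 0: a=-4 b=1333/282 c=0 d=-25/94
  seg 1: a=3 b=-346/141 c=-225/94 d=521/282
  seg 2: a=0 b=-479/282 c=148/47 d=-74/141
S(9/4) = 21695/6016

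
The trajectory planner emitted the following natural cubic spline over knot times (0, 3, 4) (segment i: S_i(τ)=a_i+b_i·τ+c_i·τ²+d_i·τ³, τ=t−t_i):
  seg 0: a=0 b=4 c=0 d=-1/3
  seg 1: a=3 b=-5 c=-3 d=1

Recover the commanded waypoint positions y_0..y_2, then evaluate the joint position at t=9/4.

y_0 = S_0(0) = a_0 = 0
y_1 = S_1(0) = a_1 = 3
y_2 = S_1(1) = -4
t_q=9/4 is in segment 0 (τ=9/4); S_0(τ)=333/64

y_0=0 y_1=3 y_2=-4
S(9/4) = 333/64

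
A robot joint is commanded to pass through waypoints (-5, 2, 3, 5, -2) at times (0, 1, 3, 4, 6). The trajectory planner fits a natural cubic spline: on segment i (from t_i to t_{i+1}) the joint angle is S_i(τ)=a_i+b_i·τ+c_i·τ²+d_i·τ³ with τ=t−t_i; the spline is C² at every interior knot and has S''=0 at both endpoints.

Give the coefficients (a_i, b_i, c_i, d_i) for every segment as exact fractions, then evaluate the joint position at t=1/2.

  seg 0: a=-5 b=1039/124 c=0 d=-171/124
  seg 1: a=2 b=263/62 c=-513/124 d=281/248
  seg 2: a=3 b=40/31 c=165/62 d=-121/62
  seg 3: a=5 b=47/62 c=-99/31 d=33/62
S(1/2) = -975/992

Δ: Δ0=7, Δ1=1/2, Δ2=2, Δ3=-7/2
row 1: diag=6, rhs=-39; c'=1/3, d'=-13/2
row 2: denom=6−2·1/3=16/3; d'=(9−2·-13/2)/(16/3)=33/8
row 3: denom=6−1·3/16=93/16; d'=(-33−1·33/8)/(93/16)=-198/31
back: M3=-198/31
back: M2=33/8−3/16·-198/31=165/31
back: M1=-13/2−1/3·165/31=-513/62
M: M0=0, M1=-513/62, M2=165/31, M3=-198/31, M4=0
seg 0: a=-5, c=M0/2=0, d=(M1−M0)/(6·1)=-171/124, b=Δ0−h0·(2M0+M1)/6=1039/124
seg 1: a=2, c=M1/2=-513/124, d=(M2−M1)/(6·2)=281/248, b=Δ1−h1·(2M1+M2)/6=263/62
seg 2: a=3, c=M2/2=165/62, d=(M3−M2)/(6·1)=-121/62, b=Δ2−h2·(2M2+M3)/6=40/31
seg 3: a=5, c=M3/2=-99/31, d=(M4−M3)/(6·2)=33/62, b=Δ3−h3·(2M3+M4)/6=47/62
t_q=1/2 → seg 0, τ=1/2; S=-5+1039/124·τ+0·τ²+-171/124·τ³=-975/992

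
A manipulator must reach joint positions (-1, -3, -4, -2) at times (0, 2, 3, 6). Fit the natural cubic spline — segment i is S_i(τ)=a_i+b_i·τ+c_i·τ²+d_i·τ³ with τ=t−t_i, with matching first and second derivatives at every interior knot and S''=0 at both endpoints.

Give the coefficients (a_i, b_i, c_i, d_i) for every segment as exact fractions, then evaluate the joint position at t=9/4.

Δ: Δ0=-1, Δ1=-1, Δ2=2/3
row 1: diag=6, rhs=0; c'=1/6, d'=0
row 2: denom=8−1·1/6=47/6; d'=(10−1·0)/(47/6)=60/47
back: M2=60/47
back: M1=0−1/6·60/47=-10/47
M: M0=0, M1=-10/47, M2=60/47, M3=0
seg 0: a=-1, c=M0/2=0, d=(M1−M0)/(6·2)=-5/282, b=Δ0−h0·(2M0+M1)/6=-131/141
seg 1: a=-3, c=M1/2=-5/47, d=(M2−M1)/(6·1)=35/141, b=Δ1−h1·(2M1+M2)/6=-161/141
seg 2: a=-4, c=M2/2=30/47, d=(M3−M2)/(6·3)=-10/141, b=Δ2−h2·(2M2+M3)/6=-86/141
t_q=9/4 → seg 1, τ=1/4; S=-3+-161/141·τ+-5/47·τ²+35/141·τ³=-9891/3008

  seg 0: a=-1 b=-131/141 c=0 d=-5/282
  seg 1: a=-3 b=-161/141 c=-5/47 d=35/141
  seg 2: a=-4 b=-86/141 c=30/47 d=-10/141
S(9/4) = -9891/3008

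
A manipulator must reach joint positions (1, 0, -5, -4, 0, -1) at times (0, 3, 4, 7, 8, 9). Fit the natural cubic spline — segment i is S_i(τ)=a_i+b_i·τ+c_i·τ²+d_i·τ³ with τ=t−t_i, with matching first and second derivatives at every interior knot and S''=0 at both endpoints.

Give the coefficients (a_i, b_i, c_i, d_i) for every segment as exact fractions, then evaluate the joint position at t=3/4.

  seg 0: a=1 b=2732/1665 c=0 d=-3287/14985
  seg 1: a=0 b=-7129/1665 c=-3287/1665 d=697/555
  seg 2: a=-5 b=-1486/333 c=2986/1665 d=-973/14985
  seg 3: a=-4 b=7567/1665 c=671/555 d=-584/333
  seg 4: a=0 b=2833/1665 c=-2249/555 d=2249/1665
S(3/4) = 5063/2368

Δ: Δ0=-1/3, Δ1=-5, Δ2=1/3, Δ3=4, Δ4=-1
row 1: diag=8, rhs=-28; c'=1/8, d'=-7/2
row 2: denom=8−1·1/8=63/8; d'=(32−1·-7/2)/(63/8)=284/63
row 3: denom=8−3·8/21=48/7; d'=(22−3·284/63)/(48/7)=89/72
row 4: denom=4−1·7/48=185/48; d'=(-30−1·89/72)/(185/48)=-4498/555
back: M4=-4498/555
back: M3=89/72−7/48·-4498/555=1342/555
back: M2=284/63−8/21·1342/555=5972/1665
back: M1=-7/2−1/8·5972/1665=-6574/1665
M: M0=0, M1=-6574/1665, M2=5972/1665, M3=1342/555, M4=-4498/555, M5=0
seg 0: a=1, c=M0/2=0, d=(M1−M0)/(6·3)=-3287/14985, b=Δ0−h0·(2M0+M1)/6=2732/1665
seg 1: a=0, c=M1/2=-3287/1665, d=(M2−M1)/(6·1)=697/555, b=Δ1−h1·(2M1+M2)/6=-7129/1665
seg 2: a=-5, c=M2/2=2986/1665, d=(M3−M2)/(6·3)=-973/14985, b=Δ2−h2·(2M2+M3)/6=-1486/333
seg 3: a=-4, c=M3/2=671/555, d=(M4−M3)/(6·1)=-584/333, b=Δ3−h3·(2M3+M4)/6=7567/1665
seg 4: a=0, c=M4/2=-2249/555, d=(M5−M4)/(6·1)=2249/1665, b=Δ4−h4·(2M4+M5)/6=2833/1665
t_q=3/4 → seg 0, τ=3/4; S=1+2732/1665·τ+0·τ²+-3287/14985·τ³=5063/2368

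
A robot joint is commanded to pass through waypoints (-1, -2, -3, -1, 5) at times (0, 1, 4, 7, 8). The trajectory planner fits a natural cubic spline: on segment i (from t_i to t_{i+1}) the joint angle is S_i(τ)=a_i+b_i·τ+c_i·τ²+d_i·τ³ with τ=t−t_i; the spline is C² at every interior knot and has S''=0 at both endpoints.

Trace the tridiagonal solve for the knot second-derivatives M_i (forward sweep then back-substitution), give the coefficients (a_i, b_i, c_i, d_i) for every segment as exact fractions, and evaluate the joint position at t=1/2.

  seg 0: a=-1 b=-353/312 c=0 d=41/312
  seg 1: a=-2 b=-115/156 c=41/104 d=-9/104
  seg 2: a=-3 b=-17/24 c=-5/13 d=263/936
  seg 3: a=-1 b=713/156 c=223/104 d=-223/312
S(1/2) = -1289/832

Δ: Δ0=-1, Δ1=-1/3, Δ2=2/3, Δ3=6
row 1: diag=8, rhs=4; c'=3/8, d'=1/2
row 2: denom=12−3·3/8=87/8; d'=(6−3·1/2)/(87/8)=12/29
row 3: denom=8−3·8/29=208/29; d'=(32−3·12/29)/(208/29)=223/52
back: M3=223/52
back: M2=12/29−8/29·223/52=-10/13
back: M1=1/2−3/8·-10/13=41/52
M: M0=0, M1=41/52, M2=-10/13, M3=223/52, M4=0
seg 0: a=-1, c=M0/2=0, d=(M1−M0)/(6·1)=41/312, b=Δ0−h0·(2M0+M1)/6=-353/312
seg 1: a=-2, c=M1/2=41/104, d=(M2−M1)/(6·3)=-9/104, b=Δ1−h1·(2M1+M2)/6=-115/156
seg 2: a=-3, c=M2/2=-5/13, d=(M3−M2)/(6·3)=263/936, b=Δ2−h2·(2M2+M3)/6=-17/24
seg 3: a=-1, c=M3/2=223/104, d=(M4−M3)/(6·1)=-223/312, b=Δ3−h3·(2M3+M4)/6=713/156
t_q=1/2 → seg 0, τ=1/2; S=-1+-353/312·τ+0·τ²+41/312·τ³=-1289/832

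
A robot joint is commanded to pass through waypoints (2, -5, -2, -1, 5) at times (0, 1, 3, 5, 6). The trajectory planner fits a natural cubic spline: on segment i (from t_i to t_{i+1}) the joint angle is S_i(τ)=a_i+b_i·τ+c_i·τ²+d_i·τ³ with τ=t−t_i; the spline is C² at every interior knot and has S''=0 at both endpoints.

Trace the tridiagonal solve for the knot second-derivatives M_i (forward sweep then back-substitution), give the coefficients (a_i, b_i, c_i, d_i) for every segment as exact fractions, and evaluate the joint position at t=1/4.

  seg 0: a=2 b=-87/10 c=0 d=17/10
  seg 1: a=-5 b=-18/5 c=51/10 d=-51/40
  seg 2: a=-2 b=3/2 c=-51/20 d=41/40
  seg 3: a=-1 b=18/5 c=18/5 d=-6/5
S(1/4) = -19/128

Δ: Δ0=-7, Δ1=3/2, Δ2=1/2, Δ3=6
row 1: diag=6, rhs=51; c'=1/3, d'=17/2
row 2: denom=8−2·1/3=22/3; d'=(-6−2·17/2)/(22/3)=-69/22
row 3: denom=6−2·3/11=60/11; d'=(33−2·-69/22)/(60/11)=36/5
back: M3=36/5
back: M2=-69/22−3/11·36/5=-51/10
back: M1=17/2−1/3·-51/10=51/5
M: M0=0, M1=51/5, M2=-51/10, M3=36/5, M4=0
seg 0: a=2, c=M0/2=0, d=(M1−M0)/(6·1)=17/10, b=Δ0−h0·(2M0+M1)/6=-87/10
seg 1: a=-5, c=M1/2=51/10, d=(M2−M1)/(6·2)=-51/40, b=Δ1−h1·(2M1+M2)/6=-18/5
seg 2: a=-2, c=M2/2=-51/20, d=(M3−M2)/(6·2)=41/40, b=Δ2−h2·(2M2+M3)/6=3/2
seg 3: a=-1, c=M3/2=18/5, d=(M4−M3)/(6·1)=-6/5, b=Δ3−h3·(2M3+M4)/6=18/5
t_q=1/4 → seg 0, τ=1/4; S=2+-87/10·τ+0·τ²+17/10·τ³=-19/128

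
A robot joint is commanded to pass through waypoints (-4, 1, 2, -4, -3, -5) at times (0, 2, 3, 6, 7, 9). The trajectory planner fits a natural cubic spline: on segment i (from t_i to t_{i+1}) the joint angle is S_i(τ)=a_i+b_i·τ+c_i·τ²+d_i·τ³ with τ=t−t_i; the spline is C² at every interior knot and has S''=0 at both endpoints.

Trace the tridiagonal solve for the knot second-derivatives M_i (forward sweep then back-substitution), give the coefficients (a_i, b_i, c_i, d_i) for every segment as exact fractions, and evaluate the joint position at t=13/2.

  seg 0: a=-4 b=10553/3770 c=0 d=-141/1885
  seg 1: a=1 b=7169/3770 c=-846/1885 d=-1707/3770
  seg 2: a=2 b=-668/1885 c=-6813/3770 d=73/174
  seg 3: a=-4 b=491/3770 c=3711/1885 d=-4143/3770
  seg 4: a=-3 b=1453/1885 c=-5007/3770 d=1669/7540
S(13/2) = -21595/6032

Δ: Δ0=5/2, Δ1=1, Δ2=-2, Δ3=1, Δ4=-1
row 1: diag=6, rhs=-9; c'=1/6, d'=-3/2
row 2: denom=8−1·1/6=47/6; d'=(-18−1·-3/2)/(47/6)=-99/47
row 3: denom=8−3·18/47=322/47; d'=(18−3·-99/47)/(322/47)=1143/322
row 4: denom=6−1·47/322=1885/322; d'=(-12−1·1143/322)/(1885/322)=-5007/1885
back: M4=-5007/1885
back: M3=1143/322−47/322·-5007/1885=7422/1885
back: M2=-99/47−18/47·7422/1885=-6813/1885
back: M1=-3/2−1/6·-6813/1885=-1692/1885
M: M0=0, M1=-1692/1885, M2=-6813/1885, M3=7422/1885, M4=-5007/1885, M5=0
seg 0: a=-4, c=M0/2=0, d=(M1−M0)/(6·2)=-141/1885, b=Δ0−h0·(2M0+M1)/6=10553/3770
seg 1: a=1, c=M1/2=-846/1885, d=(M2−M1)/(6·1)=-1707/3770, b=Δ1−h1·(2M1+M2)/6=7169/3770
seg 2: a=2, c=M2/2=-6813/3770, d=(M3−M2)/(6·3)=73/174, b=Δ2−h2·(2M2+M3)/6=-668/1885
seg 3: a=-4, c=M3/2=3711/1885, d=(M4−M3)/(6·1)=-4143/3770, b=Δ3−h3·(2M3+M4)/6=491/3770
seg 4: a=-3, c=M4/2=-5007/3770, d=(M5−M4)/(6·2)=1669/7540, b=Δ4−h4·(2M4+M5)/6=1453/1885
t_q=13/2 → seg 3, τ=1/2; S=-4+491/3770·τ+3711/1885·τ²+-4143/3770·τ³=-21595/6032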